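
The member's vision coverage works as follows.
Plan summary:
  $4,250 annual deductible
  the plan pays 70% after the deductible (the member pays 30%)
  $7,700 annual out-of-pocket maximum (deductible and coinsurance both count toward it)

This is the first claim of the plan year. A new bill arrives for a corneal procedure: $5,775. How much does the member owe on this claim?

$4,707.50

The full $4,250 deductible is still open; $4,250 of this bill applies to it.
After the $4,250 deductible portion, $5,775 − $4,250 = $1,525 is subject to coinsurance.
Coinsurance: $1,525 × 30% = $457.50.
Member responsibility before any cap: $4,250 + $457.50 = $4,707.50.
Cumulative spending $0 + $4,707.50 = $4,707.50 stays under the $7,700 maximum.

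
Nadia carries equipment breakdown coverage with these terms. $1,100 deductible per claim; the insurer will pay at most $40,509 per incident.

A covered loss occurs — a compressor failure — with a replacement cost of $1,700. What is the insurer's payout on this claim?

Subtract the deductible: $1,700 − $1,100 = $600.
$600 is within the $40,509 limit, so the insurer pays $600.

$600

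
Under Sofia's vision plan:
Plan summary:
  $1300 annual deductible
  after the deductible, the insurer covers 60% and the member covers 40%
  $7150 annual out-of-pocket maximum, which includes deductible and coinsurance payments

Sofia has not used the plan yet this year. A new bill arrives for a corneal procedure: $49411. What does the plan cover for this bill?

$42261

The full $1300 deductible is still open; $1300 of this bill applies to it.
That leaves $49411 − $1300 = $48111 for coinsurance.
Coinsurance: $48111 × 40% = $19244.40.
That puts the member's cost at $1300 + $19244.40 = $20544.40 before any cap.
That would bring total out-of-pocket to $20544.40, past the $7150 cap. The member is capped at $7150 − $0 = $7150 on this claim.
Insurer pays the balance: $49411 − $7150 = $42261.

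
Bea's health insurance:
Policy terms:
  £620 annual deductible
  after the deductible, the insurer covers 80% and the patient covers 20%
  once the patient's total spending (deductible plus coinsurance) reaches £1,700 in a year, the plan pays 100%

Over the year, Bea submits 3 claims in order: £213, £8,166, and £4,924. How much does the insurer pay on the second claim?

Claim 1 (£213): entire amount goes to the deductible. Cost to patient: £213. OOP to date £213. Plan pays £213 − £213 = £0.
Claim 2 (£8,166): deductible takes £407, £7,759 remains; patient's 20% is £1,551.80. Claim cost before the cap: £407 + £1,551.80 = £1,958.80. OOP would hit £2,171.80 > £1,700, so the cap limits the patient to £1,700 − £213 = £1,487. Insurer: £8,166 − £1,487 = £6,679.

£6,679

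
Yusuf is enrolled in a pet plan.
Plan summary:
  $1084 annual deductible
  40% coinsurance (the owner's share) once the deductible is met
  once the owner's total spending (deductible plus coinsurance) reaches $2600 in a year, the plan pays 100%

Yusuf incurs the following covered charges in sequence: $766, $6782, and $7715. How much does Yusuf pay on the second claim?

$1834

#1 ($766): all of it applies to the deductible. Cost to owner: $766. OOP to date $766.
#2 ($6782): $318 finishes the deductible; $6464 goes to coinsurance; coinsurance $6464 × 40% = $2585.60. Deductible plus coinsurance: $318 + $2585.60 = $2903.60. Adding that to $766 gives $3669.60, past the $2600 cap; owner pays only $2600 − $766 = $1834.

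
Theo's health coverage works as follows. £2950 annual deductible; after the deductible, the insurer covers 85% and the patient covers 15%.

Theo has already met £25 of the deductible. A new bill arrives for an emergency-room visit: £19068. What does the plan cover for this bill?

£13721.55

Deductible still to meet: £2950 − £25 = £2925.
That leaves £19068 − £2925 = £16143 for coinsurance.
Coinsurance: £16143 × 15% = £2421.45.
That puts the patient's cost at £2925 + £2421.45 = £5346.45.
The plan picks up £19068 − £5346.45 = £13721.55.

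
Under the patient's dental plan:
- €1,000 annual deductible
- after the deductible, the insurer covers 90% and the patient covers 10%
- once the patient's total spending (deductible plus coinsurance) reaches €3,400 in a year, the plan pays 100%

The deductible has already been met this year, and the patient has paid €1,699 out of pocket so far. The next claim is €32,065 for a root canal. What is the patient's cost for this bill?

With the deductible met, the entire €32,065 is subject to coinsurance.
Coinsurance: €32,065 × 10% = €3,206.50.
Year-to-date out-of-pocket would reach €1,699 + €3,206.50 = €4,905.50, above the €3,400 maximum, so the patient pays only €3,400 − €1,699 = €1,701.

€1,701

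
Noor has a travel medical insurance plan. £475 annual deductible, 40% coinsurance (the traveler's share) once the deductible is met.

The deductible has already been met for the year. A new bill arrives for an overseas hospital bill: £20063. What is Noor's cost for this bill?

£8025.20

The deductible is already satisfied, so the full bill goes to coinsurance.
Traveler's 40% share of £20063 is £8025.20.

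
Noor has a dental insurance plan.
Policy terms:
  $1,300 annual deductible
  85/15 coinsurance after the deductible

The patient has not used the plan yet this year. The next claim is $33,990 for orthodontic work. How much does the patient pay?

Deductible not yet touched, so the first $1,300 of the bill goes to the deductible.
The remaining $32,690 (= $33,990 − $1,300) moves to coinsurance.
Patient's 15% share of $32,690 is $4,903.50.
So the patient owes $1,300 + $4,903.50 = $6,203.50.

$6,203.50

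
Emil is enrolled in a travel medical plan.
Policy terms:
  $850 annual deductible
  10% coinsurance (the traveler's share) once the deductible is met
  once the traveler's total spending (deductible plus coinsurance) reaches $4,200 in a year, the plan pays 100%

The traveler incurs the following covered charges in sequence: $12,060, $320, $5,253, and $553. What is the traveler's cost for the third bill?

Bill 1, $12,060: $850 to deductible, leaving $11,210; 10% of $11,210 = $1,121. Cost to traveler: $1,971. OOP to date $1,971.
Bill 2, $320: deductible already satisfied, so traveler's share is 10% × $320 = $32. Traveler owes $32 (running OOP $2,003).
Bill 3, $5,253: 10% coinsurance on $5,253 = $525.30. Cost to traveler: $525.30. OOP to date $2,528.30.

$525.30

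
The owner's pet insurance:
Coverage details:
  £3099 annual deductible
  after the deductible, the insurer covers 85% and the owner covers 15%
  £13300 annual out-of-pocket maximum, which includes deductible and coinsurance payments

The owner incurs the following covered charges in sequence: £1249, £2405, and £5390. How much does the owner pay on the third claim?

£808.50

Claim 1 — £1249: entire amount goes to the deductible. Cost to owner: £1249. OOP to date £1249.
Claim 2 — £2405: £1850 to deductible, leaving £555; 15% of £555 = £83.25. Owner owes £1933.25 (running OOP £3182.25).
Claim 3 — £5390: deductible met; 15% of £5390 = £808.50. Cost to owner: £808.50. OOP to date £3990.75.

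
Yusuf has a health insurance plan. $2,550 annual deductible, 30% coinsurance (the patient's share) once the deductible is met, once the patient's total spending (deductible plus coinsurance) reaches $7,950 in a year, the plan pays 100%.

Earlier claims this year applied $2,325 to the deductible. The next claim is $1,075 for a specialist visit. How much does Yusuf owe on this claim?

Remaining deductible: $2,550 − $2,325 = $225.
That leaves $1,075 − $225 = $850 for coinsurance.
30% of $850 = $255 falls to the patient.
That puts the patient's cost at $225 + $255 = $480 before any cap.
Cumulative spending $2,325 + $480 = $2,805 stays under the $7,950 maximum.

$480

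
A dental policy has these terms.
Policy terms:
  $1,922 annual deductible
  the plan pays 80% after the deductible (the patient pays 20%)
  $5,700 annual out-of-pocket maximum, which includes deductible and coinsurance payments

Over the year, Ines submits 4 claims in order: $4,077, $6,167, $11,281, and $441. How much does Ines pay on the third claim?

#1 ($4,077): deductible takes $1,922, $2,155 remains; patient's 20% is $431. Patient pays $2,353; OOP now $2,353.
#2 ($6,167): deductible met; 20% of $6,167 = $1,233.40. Cost to patient: $1,233.40. OOP to date $3,586.40.
#3 ($11,281): deductible met; 20% of $11,281 = $2,256.20. That would push OOP to $5,842.60, over the $5,700 cap, so patient pays $5,700 − $3,586.40 = $2,113.60.

$2,113.60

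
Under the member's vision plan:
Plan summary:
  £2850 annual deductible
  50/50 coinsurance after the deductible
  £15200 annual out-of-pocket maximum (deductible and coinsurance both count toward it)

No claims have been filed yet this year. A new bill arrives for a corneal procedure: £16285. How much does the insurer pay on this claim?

The full £2850 deductible is still open; £2850 of this bill applies to it.
The remaining £13435 (= £16285 − £2850) moves to coinsurance.
Member's 50% share of £13435 is £6717.50.
So the member owes £2850 + £6717.50 = £9567.50 before any cap.
Year-to-date out-of-pocket becomes £0 + £9567.50 = £9567.50, still under the £15200 maximum, so no cap applies.
The plan picks up £16285 − £9567.50 = £6717.50.

£6717.50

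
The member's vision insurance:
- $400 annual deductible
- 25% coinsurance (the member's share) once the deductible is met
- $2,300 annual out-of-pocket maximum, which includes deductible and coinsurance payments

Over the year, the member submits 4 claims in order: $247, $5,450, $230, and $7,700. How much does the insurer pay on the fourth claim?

Claim 1 ($247): all of it applies to the deductible. Cost to member: $247. OOP to date $247. Insurer: $247 − $247 = $0.
Claim 2 ($5,450): deductible takes $153, $5,297 remains; 25% of $5,297 = $1,324.25. Member owes $1,477.25 (running OOP $1,724.25). Insurer: $5,450 − $1,477.25 = $3,972.75.
Claim 3 ($230): 25% coinsurance on $230 = $57.50. Member pays $57.50; OOP now $1,781.75. Plan pays $230 − $57.50 = $172.50.
Claim 4 ($7,700): 25% coinsurance on $7,700 = $1,925. Adding that to $1,781.75 gives $3,706.75, past the $2,300 cap; member pays only $2,300 − $1,781.75 = $518.25. Insurer: $7,700 − $518.25 = $7,181.75.

$7,181.75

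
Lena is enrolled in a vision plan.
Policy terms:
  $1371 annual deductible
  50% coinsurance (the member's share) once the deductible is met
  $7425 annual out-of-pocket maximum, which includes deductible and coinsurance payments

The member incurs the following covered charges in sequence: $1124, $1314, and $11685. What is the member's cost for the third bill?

Claim 1 ($1124): entire amount goes to the deductible. Member owes $1124 (running OOP $1124).
Claim 2 ($1314): deductible takes $247, $1067 remains; member's 50% is $533.50. Member owes $780.50 (running OOP $1904.50).
Claim 3 ($11685): deductible met; 50% of $11685 = $5842.50. OOP would hit $7747 > $7425, so the cap limits the member to $7425 − $1904.50 = $5520.50.

$5520.50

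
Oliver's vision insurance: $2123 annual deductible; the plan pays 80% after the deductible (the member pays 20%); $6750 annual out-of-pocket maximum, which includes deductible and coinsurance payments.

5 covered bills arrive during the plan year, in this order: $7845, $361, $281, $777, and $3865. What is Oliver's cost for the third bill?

Claim 1 — $7845: $2123 finishes the deductible; $5722 goes to coinsurance; 20% of $5722 = $1144.40. Member pays $3267.40; OOP now $3267.40.
Claim 2 — $361: deductible already satisfied, so member's share is 20% × $361 = $72.20. Member pays $72.20; OOP now $3339.60.
Claim 3 — $281: deductible already satisfied, so member's share is 20% × $281 = $56.20. Member owes $56.20 (running OOP $3395.80).

$56.20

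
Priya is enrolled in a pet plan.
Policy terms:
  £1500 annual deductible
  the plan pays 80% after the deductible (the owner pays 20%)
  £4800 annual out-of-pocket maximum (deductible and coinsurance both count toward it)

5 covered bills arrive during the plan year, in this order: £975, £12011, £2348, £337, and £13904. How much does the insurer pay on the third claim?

£1878.40

Claim 1 (£975): all of it applies to the deductible. Owner owes £975 (running OOP £975). Insurer: £975 − £975 = £0.
Claim 2 (£12011): deductible takes £525, £11486 remains; 20% of £11486 = £2297.20. Owner pays £2822.20; OOP now £3797.20. Plan pays £12011 − £2822.20 = £9188.80.
Claim 3 (£2348): deductible already satisfied, so owner's share is 20% × £2348 = £469.60. Owner owes £469.60 (running OOP £4266.80). Plan pays £2348 − £469.60 = £1878.40.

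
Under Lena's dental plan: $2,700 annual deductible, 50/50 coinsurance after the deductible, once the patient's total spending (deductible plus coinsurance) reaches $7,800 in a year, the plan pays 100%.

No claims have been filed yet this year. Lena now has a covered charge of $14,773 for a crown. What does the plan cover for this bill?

$6,973

Nothing has been paid toward the $2,700 deductible, so the first $2,700 of this charge is applied there.
After the $2,700 deductible portion, $14,773 − $2,700 = $12,073 is subject to coinsurance.
50% of $12,073 = $6,036.50 falls to the patient.
That puts the patient's cost at $2,700 + $6,036.50 = $8,736.50 before any cap.
Adding $8,736.50 to the $0 already spent would give $8,736.50, which exceeds the $7,800 cap; the patient pays just $7,800 − $0 = $7,800.
The plan picks up $14,773 − $7,800 = $6,973.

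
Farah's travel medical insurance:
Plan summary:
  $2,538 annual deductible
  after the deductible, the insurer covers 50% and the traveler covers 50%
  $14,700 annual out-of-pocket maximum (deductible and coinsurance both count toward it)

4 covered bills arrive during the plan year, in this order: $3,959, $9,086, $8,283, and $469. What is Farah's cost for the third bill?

Claim 1 ($3,959): deductible takes $2,538, $1,421 remains; 50% of $1,421 = $710.50. Traveler owes $3,248.50 (running OOP $3,248.50).
Claim 2 ($9,086): deductible already satisfied, so traveler's share is 50% × $9,086 = $4,543. Traveler owes $4,543 (running OOP $7,791.50).
Claim 3 ($8,283): 50% coinsurance on $8,283 = $4,141.50. Traveler pays $4,141.50; OOP now $11,933.

$4,141.50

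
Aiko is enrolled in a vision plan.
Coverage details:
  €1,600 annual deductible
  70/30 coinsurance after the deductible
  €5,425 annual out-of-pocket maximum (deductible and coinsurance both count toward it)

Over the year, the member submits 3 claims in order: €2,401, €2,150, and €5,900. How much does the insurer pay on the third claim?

Claim 1 — €2,401: €1,600 to deductible, leaving €801; 30% of €801 = €240.30. Cost to member: €1,840.30. OOP to date €1,840.30. Plan pays €2,401 − €1,840.30 = €560.70.
Claim 2 — €2,150: deductible met; 30% of €2,150 = €645. Member pays €645; OOP now €2,485.30. Plan pays €2,150 − €645 = €1,505.
Claim 3 — €5,900: 30% coinsurance on €5,900 = €1,770. Member owes €1,770 (running OOP €4,255.30). Insurer: €5,900 − €1,770 = €4,130.

€4,130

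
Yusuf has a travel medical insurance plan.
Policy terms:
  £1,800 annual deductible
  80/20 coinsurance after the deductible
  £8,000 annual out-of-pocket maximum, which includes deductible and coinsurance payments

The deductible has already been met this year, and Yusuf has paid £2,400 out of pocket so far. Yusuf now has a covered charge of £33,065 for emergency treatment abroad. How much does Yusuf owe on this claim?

£5,600

The deductible is already satisfied, so the full bill goes to coinsurance.
20% of £33,065 = £6,613 falls to the traveler.
Year-to-date out-of-pocket would reach £2,400 + £6,613 = £9,013, above the £8,000 maximum, so the traveler pays only £8,000 − £2,400 = £5,600.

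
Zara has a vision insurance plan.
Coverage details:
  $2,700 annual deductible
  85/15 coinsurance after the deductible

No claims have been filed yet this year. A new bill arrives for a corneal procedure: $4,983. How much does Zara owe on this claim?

$3,042.45

The full $2,700 deductible is still open; $2,700 of this bill applies to it.
That leaves $4,983 − $2,700 = $2,283 for coinsurance.
Coinsurance: $2,283 × 15% = $342.45.
Member responsibility: $2,700 + $342.45 = $3,042.45.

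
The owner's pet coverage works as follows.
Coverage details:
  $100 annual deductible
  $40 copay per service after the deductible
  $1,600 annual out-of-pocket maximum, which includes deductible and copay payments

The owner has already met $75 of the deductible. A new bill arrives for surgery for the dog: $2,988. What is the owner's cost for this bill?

$75 of the $100 deductible is already met, leaving $25.
The remaining $2,963 (= $2,988 − $25) moves to the copay.
Copay on this service: $40.
So the owner owes $25 + $40 = $65 before any cap.
Year-to-date out-of-pocket becomes $75 + $65 = $140, still under the $1,600 maximum, so no cap applies.

$65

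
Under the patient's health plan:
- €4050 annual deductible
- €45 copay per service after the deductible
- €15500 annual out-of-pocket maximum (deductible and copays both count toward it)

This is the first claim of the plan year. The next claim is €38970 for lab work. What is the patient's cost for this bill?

€4095

Deductible not yet touched, so the first €4050 of the bill goes to the deductible.
After the €4050 deductible portion, €38970 − €4050 = €34920 is subject to the copay.
Copay on this service: €45.
So the patient owes €4050 + €45 = €4095 before any cap.
Cumulative spending €0 + €4095 = €4095 stays under the €15500 maximum.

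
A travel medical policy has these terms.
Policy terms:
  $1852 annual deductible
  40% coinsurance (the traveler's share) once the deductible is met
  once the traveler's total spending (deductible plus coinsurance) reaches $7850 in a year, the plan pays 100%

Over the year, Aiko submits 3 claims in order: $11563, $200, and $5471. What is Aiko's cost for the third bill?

#1 ($11563): deductible takes $1852, $9711 remains; traveler's 40% is $3884.40. Traveler pays $5736.40; OOP now $5736.40.
#2 ($200): deductible already satisfied, so traveler's share is 40% × $200 = $80. Traveler pays $80; OOP now $5816.40.
#3 ($5471): deductible already satisfied, so traveler's share is 40% × $5471 = $2188.40. That would push OOP to $8004.80, over the $7850 cap, so traveler pays $7850 − $5816.40 = $2033.60.

$2033.60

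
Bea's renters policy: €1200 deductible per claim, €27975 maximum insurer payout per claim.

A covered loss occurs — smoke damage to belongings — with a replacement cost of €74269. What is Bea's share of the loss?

€46294

Subtract the deductible: €74269 − €1200 = €73069.
€73069 exceeds the €27975 limit, so the insurer pays the limit: €27975.
Tenant's share is the uncovered remainder: €74269 − €27975 = €46294.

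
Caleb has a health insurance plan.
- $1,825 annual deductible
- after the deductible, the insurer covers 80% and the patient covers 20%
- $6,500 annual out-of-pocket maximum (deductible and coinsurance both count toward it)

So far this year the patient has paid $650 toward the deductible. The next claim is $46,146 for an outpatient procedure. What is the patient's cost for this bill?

$5,850

Remaining deductible: $1,825 − $650 = $1,175.
That leaves $46,146 − $1,175 = $44,971 for coinsurance.
Patient's 20% share of $44,971 is $8,994.20.
That puts the patient's cost at $1,175 + $8,994.20 = $10,169.20 before any cap.
Adding $10,169.20 to the $650 already spent would give $10,819.20, which exceeds the $6,500 cap; the patient pays just $6,500 − $650 = $5,850.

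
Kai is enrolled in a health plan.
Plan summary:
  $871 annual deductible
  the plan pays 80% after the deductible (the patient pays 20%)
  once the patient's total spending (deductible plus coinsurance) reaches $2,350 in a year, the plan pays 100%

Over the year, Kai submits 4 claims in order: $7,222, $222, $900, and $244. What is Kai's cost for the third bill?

#1 ($7,222): deductible takes $871, $6,351 remains; patient's 20% is $1,270.20. Cost to patient: $2,141.20. OOP to date $2,141.20.
#2 ($222): 20% coinsurance on $222 = $44.40. Patient owes $44.40 (running OOP $2,185.60).
#3 ($900): deductible met; 20% of $900 = $180. Adding that to $2,185.60 gives $2,365.60, past the $2,350 cap; patient pays only $2,350 − $2,185.60 = $164.40.

$164.40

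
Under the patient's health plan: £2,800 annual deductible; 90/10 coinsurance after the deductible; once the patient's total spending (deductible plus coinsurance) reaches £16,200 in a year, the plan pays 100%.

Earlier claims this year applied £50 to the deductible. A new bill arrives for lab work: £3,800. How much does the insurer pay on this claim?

£50 of the £2,800 deductible is already met, leaving £2,750.
After the £2,750 deductible portion, £3,800 − £2,750 = £1,050 is subject to coinsurance.
Coinsurance: £1,050 × 10% = £105.
So the patient owes £2,750 + £105 = £2,855 before any cap.
Cumulative spending £50 + £2,855 = £2,905 stays under the £16,200 maximum.
Insurer pays the balance: £3,800 − £2,855 = £945.

£945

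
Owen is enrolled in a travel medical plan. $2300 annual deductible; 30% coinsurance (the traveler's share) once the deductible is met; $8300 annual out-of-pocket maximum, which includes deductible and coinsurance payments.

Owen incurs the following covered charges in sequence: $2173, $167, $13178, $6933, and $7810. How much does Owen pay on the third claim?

#1 ($2173): fully absorbed by the deductible. Traveler pays $2173; OOP now $2173.
#2 ($167): $127 finishes the deductible; $40 goes to coinsurance; coinsurance $40 × 30% = $12. Traveler pays $139; OOP now $2312.
#3 ($13178): 30% coinsurance on $13178 = $3953.40. Traveler pays $3953.40; OOP now $6265.40.

$3953.40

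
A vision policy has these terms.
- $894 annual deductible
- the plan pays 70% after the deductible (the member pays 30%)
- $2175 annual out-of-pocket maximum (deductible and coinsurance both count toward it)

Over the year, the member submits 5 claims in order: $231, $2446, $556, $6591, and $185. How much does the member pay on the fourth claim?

Claim 1 ($231): fully absorbed by the deductible. Member owes $231 (running OOP $231).
Claim 2 ($2446): deductible takes $663, $1783 remains; coinsurance $1783 × 30% = $534.90. Cost to member: $1197.90. OOP to date $1428.90.
Claim 3 ($556): deductible already satisfied, so member's share is 30% × $556 = $166.80. Member pays $166.80; OOP now $1595.70.
Claim 4 ($6591): deductible met; 30% of $6591 = $1977.30. That would push OOP to $3573, over the $2175 cap, so member pays $2175 − $1595.70 = $579.30.

$579.30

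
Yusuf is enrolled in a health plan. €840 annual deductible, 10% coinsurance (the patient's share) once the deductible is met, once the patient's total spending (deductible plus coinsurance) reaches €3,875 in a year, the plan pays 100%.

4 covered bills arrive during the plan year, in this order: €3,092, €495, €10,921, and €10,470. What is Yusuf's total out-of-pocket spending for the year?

€3,253.80

Claim 1 (€3,092): €840 finishes the deductible; €2,252 goes to coinsurance; coinsurance €2,252 × 10% = €225.20. Patient owes €1,065.20 (running OOP €1,065.20).
Claim 2 (€495): deductible already satisfied, so patient's share is 10% × €495 = €49.50. Patient pays €49.50; OOP now €1,114.70.
Claim 3 (€10,921): deductible met; 10% of €10,921 = €1,092.10. Cost to patient: €1,092.10. OOP to date €2,206.80.
Claim 4 (€10,470): 10% coinsurance on €10,470 = €1,047. Patient pays €1,047; OOP now €3,253.80.
Total paid by the patient: €1,065.20 + €49.50 + €1,092.10 + €1,047 = €3,253.80.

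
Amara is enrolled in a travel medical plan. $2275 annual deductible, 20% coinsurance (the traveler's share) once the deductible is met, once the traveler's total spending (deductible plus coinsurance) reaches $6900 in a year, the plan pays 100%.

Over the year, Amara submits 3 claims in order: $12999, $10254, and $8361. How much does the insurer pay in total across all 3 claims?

Claim 1 — $12999: deductible takes $2275, $10724 remains; traveler's 20% is $2144.80. Cost to traveler: $4419.80. OOP to date $4419.80. Plan pays $12999 − $4419.80 = $8579.20.
Claim 2 — $10254: deductible met; 20% of $10254 = $2050.80. Traveler pays $2050.80; OOP now $6470.60. Plan pays $10254 − $2050.80 = $8203.20.
Claim 3 — $8361: deductible met; 20% of $8361 = $1672.20. OOP would hit $8142.80 > $6900, so the cap limits the traveler to $6900 − $6470.60 = $429.40. Insurer: $8361 − $429.40 = $7931.60.
Insurer total: $8579.20 + $8203.20 + $7931.60 = $24714.

$24714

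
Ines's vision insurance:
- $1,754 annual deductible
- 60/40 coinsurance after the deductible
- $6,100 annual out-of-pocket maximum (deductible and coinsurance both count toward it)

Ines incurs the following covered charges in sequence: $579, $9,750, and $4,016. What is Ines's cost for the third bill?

$916

Claim 1 — $579: all of it applies to the deductible. Member pays $579; OOP now $579.
Claim 2 — $9,750: deductible takes $1,175, $8,575 remains; coinsurance $8,575 × 40% = $3,430. Member pays $4,605; OOP now $5,184.
Claim 3 — $4,016: 40% coinsurance on $4,016 = $1,606.40. OOP would hit $6,790.40 > $6,100, so the cap limits the member to $6,100 − $5,184 = $916.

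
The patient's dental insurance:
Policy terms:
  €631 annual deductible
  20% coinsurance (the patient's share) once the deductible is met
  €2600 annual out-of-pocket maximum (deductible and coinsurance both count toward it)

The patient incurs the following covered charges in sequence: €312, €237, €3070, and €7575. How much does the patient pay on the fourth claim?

Claim 1 (€312): fully absorbed by the deductible. Patient pays €312; OOP now €312.
Claim 2 (€237): entire amount goes to the deductible. Patient owes €237 (running OOP €549).
Claim 3 (€3070): €82 to deductible, leaving €2988; patient's 20% is €597.60. Patient pays €679.60; OOP now €1228.60.
Claim 4 (€7575): 20% coinsurance on €7575 = €1515. Adding that to €1228.60 gives €2743.60, past the €2600 cap; patient pays only €2600 − €1228.60 = €1371.40.

€1371.40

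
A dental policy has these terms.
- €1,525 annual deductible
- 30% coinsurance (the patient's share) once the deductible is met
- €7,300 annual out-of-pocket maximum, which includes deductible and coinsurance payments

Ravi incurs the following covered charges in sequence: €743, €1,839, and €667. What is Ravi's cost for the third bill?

Claim 1 (€743): all of it applies to the deductible. Patient owes €743 (running OOP €743).
Claim 2 (€1,839): €782 finishes the deductible; €1,057 goes to coinsurance; patient's 30% is €317.10. Patient pays €1,099.10; OOP now €1,842.10.
Claim 3 (€667): deductible met; 30% of €667 = €200.10. Patient owes €200.10 (running OOP €2,042.20).

€200.10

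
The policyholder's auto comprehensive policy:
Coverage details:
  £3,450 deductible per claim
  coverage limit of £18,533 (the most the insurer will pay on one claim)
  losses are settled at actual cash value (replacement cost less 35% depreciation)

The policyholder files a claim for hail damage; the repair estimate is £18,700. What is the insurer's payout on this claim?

£8,705

Depreciate 35%: the covered value is £18,700 × 0.65 = £12,155.
Subtract the deductible: £12,155 − £3,450 = £8,705.
£8,705 ≤ £18,533, so the limit doesn't bind; insurer pays £8,705.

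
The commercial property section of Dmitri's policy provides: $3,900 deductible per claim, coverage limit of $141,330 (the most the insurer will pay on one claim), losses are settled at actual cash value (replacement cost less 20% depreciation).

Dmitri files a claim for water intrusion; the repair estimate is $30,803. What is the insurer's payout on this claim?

$20,742.40

Actual cash value after 20% depreciation: $30,803 × 80% = $24,642.40.
After the deductible, $24,642.40 − $3,900 = $20,742.40 remains.
$20,742.40 ≤ $141,330, so the limit doesn't bind; insurer pays $20,742.40.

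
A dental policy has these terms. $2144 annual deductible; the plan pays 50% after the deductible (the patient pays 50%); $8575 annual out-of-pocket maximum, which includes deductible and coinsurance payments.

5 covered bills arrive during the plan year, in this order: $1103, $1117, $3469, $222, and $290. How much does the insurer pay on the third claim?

Claim 1 ($1103): all of it applies to the deductible. Patient pays $1103; OOP now $1103. Plan pays $1103 − $1103 = $0.
Claim 2 ($1117): $1041 finishes the deductible; $76 goes to coinsurance; coinsurance $76 × 50% = $38. Patient owes $1079 (running OOP $2182). Plan pays $1117 − $1079 = $38.
Claim 3 ($3469): deductible already satisfied, so patient's share is 50% × $3469 = $1734.50. Cost to patient: $1734.50. OOP to date $3916.50. Insurer: $3469 − $1734.50 = $1734.50.

$1734.50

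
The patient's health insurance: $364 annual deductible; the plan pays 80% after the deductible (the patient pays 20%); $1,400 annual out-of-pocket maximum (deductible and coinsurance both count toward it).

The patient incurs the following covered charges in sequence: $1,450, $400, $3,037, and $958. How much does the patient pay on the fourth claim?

Bill 1, $1,450: $364 finishes the deductible; $1,086 goes to coinsurance; coinsurance $1,086 × 20% = $217.20. Cost to patient: $581.20. OOP to date $581.20.
Bill 2, $400: deductible already satisfied, so patient's share is 20% × $400 = $80. Patient pays $80; OOP now $661.20.
Bill 3, $3,037: 20% coinsurance on $3,037 = $607.40. Cost to patient: $607.40. OOP to date $1,268.60.
Bill 4, $958: 20% coinsurance on $958 = $191.60. Adding that to $1,268.60 gives $1,460.20, past the $1,400 cap; patient pays only $1,400 − $1,268.60 = $131.40.

$131.40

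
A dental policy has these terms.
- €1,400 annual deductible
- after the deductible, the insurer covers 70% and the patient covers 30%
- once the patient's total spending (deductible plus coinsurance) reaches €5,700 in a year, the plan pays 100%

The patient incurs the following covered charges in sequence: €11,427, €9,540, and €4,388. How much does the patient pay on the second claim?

Claim 1 — €11,427: €1,400 to deductible, leaving €10,027; patient's 30% is €3,008.10. Cost to patient: €4,408.10. OOP to date €4,408.10.
Claim 2 — €9,540: deductible met; 30% of €9,540 = €2,862. Adding that to €4,408.10 gives €7,270.10, past the €5,700 cap; patient pays only €5,700 − €4,408.10 = €1,291.90.

€1,291.90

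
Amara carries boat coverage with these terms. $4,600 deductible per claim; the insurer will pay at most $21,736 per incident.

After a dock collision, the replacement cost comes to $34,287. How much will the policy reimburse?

After the deductible, $34,287 − $4,600 = $29,687 remains.
$29,687 exceeds the $21,736 limit, so the insurer pays the limit: $21,736.

$21,736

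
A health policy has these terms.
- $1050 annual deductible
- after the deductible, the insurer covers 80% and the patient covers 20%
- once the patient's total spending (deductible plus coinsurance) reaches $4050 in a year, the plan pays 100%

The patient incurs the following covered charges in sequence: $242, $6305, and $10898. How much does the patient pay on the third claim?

Claim 1 — $242: all of it applies to the deductible. Patient pays $242; OOP now $242.
Claim 2 — $6305: $808 finishes the deductible; $5497 goes to coinsurance; coinsurance $5497 × 20% = $1099.40. Cost to patient: $1907.40. OOP to date $2149.40.
Claim 3 — $10898: deductible met; 20% of $10898 = $2179.60. OOP would hit $4329 > $4050, so the cap limits the patient to $4050 − $2149.40 = $1900.60.

$1900.60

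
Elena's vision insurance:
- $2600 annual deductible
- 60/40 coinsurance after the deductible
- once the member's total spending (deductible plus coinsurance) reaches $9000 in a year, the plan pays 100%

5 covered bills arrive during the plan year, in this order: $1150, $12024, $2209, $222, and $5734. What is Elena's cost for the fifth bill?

Bill 1, $1150: fully absorbed by the deductible. Member pays $1150; OOP now $1150.
Bill 2, $12024: $1450 finishes the deductible; $10574 goes to coinsurance; member's 40% is $4229.60. Cost to member: $5679.60. OOP to date $6829.60.
Bill 3, $2209: deductible met; 40% of $2209 = $883.60. Cost to member: $883.60. OOP to date $7713.20.
Bill 4, $222: deductible met; 40% of $222 = $88.80. Member pays $88.80; OOP now $7802.
Bill 5, $5734: deductible met; 40% of $5734 = $2293.60. OOP would hit $10095.60 > $9000, so the cap limits the member to $9000 − $7802 = $1198.

$1198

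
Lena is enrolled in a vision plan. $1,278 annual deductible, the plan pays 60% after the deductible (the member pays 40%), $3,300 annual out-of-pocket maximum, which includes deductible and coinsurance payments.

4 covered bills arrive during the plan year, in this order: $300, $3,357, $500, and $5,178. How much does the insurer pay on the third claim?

$300

Bill 1, $300: fully absorbed by the deductible. Cost to member: $300. OOP to date $300. Plan pays $300 − $300 = $0.
Bill 2, $3,357: $978 finishes the deductible; $2,379 goes to coinsurance; 40% of $2,379 = $951.60. Cost to member: $1,929.60. OOP to date $2,229.60. Insurer: $3,357 − $1,929.60 = $1,427.40.
Bill 3, $500: deductible already satisfied, so member's share is 40% × $500 = $200. Member owes $200 (running OOP $2,429.60). Plan pays $500 − $200 = $300.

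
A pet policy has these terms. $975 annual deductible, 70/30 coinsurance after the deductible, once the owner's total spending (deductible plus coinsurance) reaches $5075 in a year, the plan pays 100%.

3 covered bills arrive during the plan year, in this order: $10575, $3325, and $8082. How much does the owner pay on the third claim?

$222.50

#1 ($10575): deductible takes $975, $9600 remains; coinsurance $9600 × 30% = $2880. Owner owes $3855 (running OOP $3855).
#2 ($3325): deductible met; 30% of $3325 = $997.50. Owner pays $997.50; OOP now $4852.50.
#3 ($8082): 30% coinsurance on $8082 = $2424.60. OOP would hit $7277.10 > $5075, so the cap limits the owner to $5075 − $4852.50 = $222.50.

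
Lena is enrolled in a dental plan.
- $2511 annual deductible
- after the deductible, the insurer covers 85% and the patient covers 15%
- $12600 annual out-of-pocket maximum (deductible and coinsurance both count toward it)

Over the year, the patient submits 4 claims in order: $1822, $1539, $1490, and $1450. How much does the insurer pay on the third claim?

Bill 1, $1822: entire amount goes to the deductible. Patient pays $1822; OOP now $1822. Plan pays $1822 − $1822 = $0.
Bill 2, $1539: $689 to deductible, leaving $850; 15% of $850 = $127.50. Patient pays $816.50; OOP now $2638.50. Plan pays $1539 − $816.50 = $722.50.
Bill 3, $1490: deductible already satisfied, so patient's share is 15% × $1490 = $223.50. Patient pays $223.50; OOP now $2862. Insurer: $1490 − $223.50 = $1266.50.

$1266.50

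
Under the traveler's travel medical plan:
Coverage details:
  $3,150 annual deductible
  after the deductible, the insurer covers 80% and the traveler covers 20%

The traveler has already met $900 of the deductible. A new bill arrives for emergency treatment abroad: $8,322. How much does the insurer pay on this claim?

$900 of the $3,150 deductible is already met, leaving $2,250.
That leaves $8,322 − $2,250 = $6,072 for coinsurance.
Traveler's 20% share of $6,072 is $1,214.40.
So the traveler owes $2,250 + $1,214.40 = $3,464.40.
The insurer covers the remainder: $8,322 − $3,464.40 = $4,857.60.

$4,857.60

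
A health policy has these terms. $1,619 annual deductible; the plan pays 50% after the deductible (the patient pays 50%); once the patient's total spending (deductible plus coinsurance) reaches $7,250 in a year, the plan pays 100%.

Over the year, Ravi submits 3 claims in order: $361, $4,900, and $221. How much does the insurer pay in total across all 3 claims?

$1,931.50

Bill 1, $361: all of it applies to the deductible. Patient owes $361 (running OOP $361). Insurer: $361 − $361 = $0.
Bill 2, $4,900: $1,258 to deductible, leaving $3,642; patient's 50% is $1,821. Patient owes $3,079 (running OOP $3,440). Plan pays $4,900 − $3,079 = $1,821.
Bill 3, $221: deductible already satisfied, so patient's share is 50% × $221 = $110.50. Cost to patient: $110.50. OOP to date $3,550.50. Insurer: $221 − $110.50 = $110.50.
Insurer total: $0 + $1,821 + $110.50 = $1,931.50.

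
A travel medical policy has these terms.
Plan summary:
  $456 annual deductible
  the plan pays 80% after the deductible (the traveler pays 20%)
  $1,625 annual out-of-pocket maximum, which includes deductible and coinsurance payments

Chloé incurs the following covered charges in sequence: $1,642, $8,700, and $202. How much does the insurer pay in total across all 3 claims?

$8,919

Bill 1, $1,642: $456 finishes the deductible; $1,186 goes to coinsurance; coinsurance $1,186 × 20% = $237.20. Cost to traveler: $693.20. OOP to date $693.20. Insurer: $1,642 − $693.20 = $948.80.
Bill 2, $8,700: deductible already satisfied, so traveler's share is 20% × $8,700 = $1,740. Adding that to $693.20 gives $2,433.20, past the $1,625 cap; traveler pays only $1,625 − $693.20 = $931.80. Plan pays $8,700 − $931.80 = $7,768.20.
Bill 3, $202: deductible met; 20% of $202 = $40.40. Adding that to $1,625 gives $1,665.40, past the $1,625 cap; traveler pays only $1,625 − $1,625 = $0. Plan pays $202 − $0 = $202.
Insurer total: $948.80 + $7,768.20 + $202 = $8,919.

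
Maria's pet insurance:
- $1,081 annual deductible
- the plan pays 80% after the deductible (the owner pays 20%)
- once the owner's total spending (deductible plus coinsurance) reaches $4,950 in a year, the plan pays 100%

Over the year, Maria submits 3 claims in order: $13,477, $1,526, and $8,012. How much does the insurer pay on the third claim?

$6,927.40

Claim 1 ($13,477): $1,081 finishes the deductible; $12,396 goes to coinsurance; 20% of $12,396 = $2,479.20. Owner owes $3,560.20 (running OOP $3,560.20). Plan pays $13,477 − $3,560.20 = $9,916.80.
Claim 2 ($1,526): 20% coinsurance on $1,526 = $305.20. Owner owes $305.20 (running OOP $3,865.40). Insurer: $1,526 − $305.20 = $1,220.80.
Claim 3 ($8,012): deductible already satisfied, so owner's share is 20% × $8,012 = $1,602.40. Adding that to $3,865.40 gives $5,467.80, past the $4,950 cap; owner pays only $4,950 − $3,865.40 = $1,084.60. Plan pays $8,012 − $1,084.60 = $6,927.40.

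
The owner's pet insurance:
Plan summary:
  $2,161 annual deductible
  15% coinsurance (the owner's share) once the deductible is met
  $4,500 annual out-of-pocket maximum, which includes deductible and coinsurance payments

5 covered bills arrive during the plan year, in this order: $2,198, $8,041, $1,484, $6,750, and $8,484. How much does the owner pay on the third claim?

#1 ($2,198): $2,161 to deductible, leaving $37; coinsurance $37 × 15% = $5.55. Owner pays $2,166.55; OOP now $2,166.55.
#2 ($8,041): deductible met; 15% of $8,041 = $1,206.15. Owner pays $1,206.15; OOP now $3,372.70.
#3 ($1,484): deductible met; 15% of $1,484 = $222.60. Cost to owner: $222.60. OOP to date $3,595.30.

$222.60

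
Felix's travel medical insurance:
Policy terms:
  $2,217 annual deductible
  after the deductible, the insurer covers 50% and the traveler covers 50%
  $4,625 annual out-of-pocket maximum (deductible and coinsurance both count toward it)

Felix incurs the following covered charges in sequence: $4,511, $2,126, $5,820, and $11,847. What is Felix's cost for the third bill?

#1 ($4,511): deductible takes $2,217, $2,294 remains; 50% of $2,294 = $1,147. Traveler pays $3,364; OOP now $3,364.
#2 ($2,126): 50% coinsurance on $2,126 = $1,063. Cost to traveler: $1,063. OOP to date $4,427.
#3 ($5,820): deductible met; 50% of $5,820 = $2,910. Adding that to $4,427 gives $7,337, past the $4,625 cap; traveler pays only $4,625 − $4,427 = $198.

$198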